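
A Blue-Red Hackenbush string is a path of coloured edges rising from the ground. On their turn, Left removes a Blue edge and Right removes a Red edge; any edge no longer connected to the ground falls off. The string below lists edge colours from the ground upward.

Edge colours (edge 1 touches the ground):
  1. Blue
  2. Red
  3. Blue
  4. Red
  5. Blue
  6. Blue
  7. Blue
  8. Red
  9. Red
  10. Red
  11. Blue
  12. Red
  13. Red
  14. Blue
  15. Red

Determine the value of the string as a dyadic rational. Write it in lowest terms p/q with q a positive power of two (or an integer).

11813/16384

Recurse on prefixes of the 15-edge string Blue Red Blue Red Blue Blue Blue Red Red Red Blue Red Red Blue Red:
step 1: add Blue to get B; options L={ 0 } R={  } = 1
step 2: add Red to get BR; options L={ 0 } R={ 1 } = 1/2
step 3: add Blue to get BRB; options L={ 0 1/2 } R={ 1 } = 3/4
step 4: add Red to get BRBR; options L={ 0 1/2 } R={ 3/4 1 } = 5/8
step 5: add Blue to get BRBRB; options L={ 0 1/2 5/8 } R={ 3/4 1 } = 11/16
step 6: add Blue to get BRBRBB; options L={ 0 1/2 5/8 11/16 } R={ 3/4 1 } = 23/32
step 7: add Blue to get BRBRBBB; options L={ 0 1/2 5/8 11/16 23/32 } R={ 3/4 1 } = 47/64
step 8: add Red to get BRBRBBBR; options L={ 0 1/2 5/8 11/16 23/32 } R={ 47/64 3/4 1 } = 93/128
step 9: add Red to get BRBRBBBRR; options L={ 0 1/2 5/8 11/16 23/32 } R={ 93/128 47/64 3/4 1 } = 185/256
step 10: add Red to get BRBRBBBRRR; options L={ 0 1/2 5/8 11/16 23/32 } R={ 185/256 93/128 47/64 3/4 1 } = 369/512
step 11: add Blue to get BRBRBBBRRRB; options L={ 0 1/2 5/8 11/16 23/32 369/512 } R={ 185/256 93/128 47/64 3/4 1 } = 739/1024
step 12: add Red to get BRBRBBBRRRBR; options L={ 0 1/2 5/8 11/16 23/32 369/512 } R={ 739/1024 185/256 93/128 47/64 3/4 1 } = 1477/2048
step 13: add Red to get BRBRBBBRRRBRR; options L={ 0 1/2 5/8 11/16 23/32 369/512 } R={ 1477/2048 739/1024 185/256 93/128 47/64 3/4 1 } = 2953/4096
step 14: add Blue to get BRBRBBBRRRBRRB; options L={ 0 1/2 5/8 11/16 23/32 369/512 2953/4096 } R={ 1477/2048 739/1024 185/256 93/128 47/64 3/4 1 } = 5907/8192
step 15: add Red to get BRBRBBBRRRBRRBR; options L={ 0 1/2 5/8 11/16 23/32 369/512 2953/4096 } R={ 5907/8192 1477/2048 739/1024 185/256 93/128 47/64 3/4 1 } = 11813/16384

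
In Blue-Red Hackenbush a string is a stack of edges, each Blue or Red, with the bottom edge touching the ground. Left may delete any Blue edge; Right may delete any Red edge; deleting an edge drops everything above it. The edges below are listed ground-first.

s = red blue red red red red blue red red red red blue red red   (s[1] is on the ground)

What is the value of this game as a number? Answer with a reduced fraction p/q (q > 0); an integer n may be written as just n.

-7927/8192

val_1 [r]  L=[∅]  R=[0]  = -1
val_2 [rb]  L=[-1]  R=[0]  = -1/2
val_3 [rbr]  L=[-1]  R=[-1/2, 0]  = -3/4
val_4 [rbrr]  L=[-1]  R=[-3/4, -1/2, 0]  = -7/8
val_5 [rbrrr]  L=[-1]  R=[-7/8, -3/4, -1/2, 0]  = -15/16
val_6 [rbrrrr]  L=[-1]  R=[-15/16, -7/8, -3/4, -1/2, 0]  = -31/32
val_7 [rbrrrrb]  L=[-1, -31/32]  R=[-15/16, -7/8, -3/4, -1/2, 0]  = -61/64
val_8 [rbrrrrbr]  L=[-1, -31/32]  R=[-61/64, -15/16, -7/8, -3/4, -1/2, 0]  = -123/128
val_9 [rbrrrrbrr]  L=[-1, -31/32]  R=[-123/128, -61/64, -15/16, -7/8, -3/4, -1/2, 0]  = -247/256
val_10 [rbrrrrbrrr]  L=[-1, -31/32]  R=[-247/256, -123/128, -61/64, -15/16, -7/8, -3/4, -1/2, 0]  = -495/512
val_11 [rbrrrrbrrrr]  L=[-1, -31/32]  R=[-495/512, -247/256, -123/128, -61/64, -15/16, -7/8, -3/4, -1/2, 0]  = -991/1024
val_12 [rbrrrrbrrrrb]  L=[-1, -31/32, -991/1024]  R=[-495/512, -247/256, -123/128, -61/64, -15/16, -7/8, -3/4, -1/2, 0]  = -1981/2048
val_13 [rbrrrrbrrrrbr]  L=[-1, -31/32, -991/1024]  R=[-1981/2048, -495/512, -247/256, -123/128, -61/64, -15/16, -7/8, -3/4, -1/2, 0]  = -3963/4096
val_14 [rbrrrrbrrrrbrr]  L=[-1, -31/32, -991/1024]  R=[-3963/4096, -1981/2048, -495/512, -247/256, -123/128, -61/64, -15/16, -7/8, -3/4, -1/2, 0]  = -7927/8192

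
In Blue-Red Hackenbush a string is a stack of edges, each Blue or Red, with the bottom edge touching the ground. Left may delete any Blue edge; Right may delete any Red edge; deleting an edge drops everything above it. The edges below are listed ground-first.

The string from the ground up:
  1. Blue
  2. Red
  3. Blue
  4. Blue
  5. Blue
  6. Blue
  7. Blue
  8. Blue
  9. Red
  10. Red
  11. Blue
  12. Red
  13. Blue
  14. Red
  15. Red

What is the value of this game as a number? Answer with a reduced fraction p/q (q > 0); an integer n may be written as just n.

16169/16384

Build G(s[:k]) for k = 1..15, string s = Blue Red Blue Blue Blue Blue Blue Blue Red Red Blue Red Blue Red Red.
1 of 15 · B · max L 0 · min R +∞ => 1
2 of 15 · BR · max L 0 · min R 1 => 1/2
3 of 15 · BRB · max L 1/2 · min R 1 => 3/4
4 of 15 · BRBB · max L 3/4 · min R 1 => 7/8
5 of 15 · BRBBB · max L 7/8 · min R 1 => 15/16
6 of 15 · BRBBBB · max L 15/16 · min R 1 => 31/32
7 of 15 · BRBBBBB · max L 31/32 · min R 1 => 63/64
8 of 15 · BRBBBBBB · max L 63/64 · min R 1 => 127/128
9 of 15 · BRBBBBBBR · max L 63/64 · min R 127/128 => 253/256
10 of 15 · BRBBBBBBRR · max L 63/64 · min R 253/256 => 505/512
11 of 15 · BRBBBBBBRRB · max L 505/512 · min R 253/256 => 1011/1024
12 of 15 · BRBBBBBBRRBR · max L 505/512 · min R 1011/1024 => 2021/2048
13 of 15 · BRBBBBBBRRBRB · max L 2021/2048 · min R 1011/1024 => 4043/4096
14 of 15 · BRBBBBBBRRBRBR · max L 2021/2048 · min R 4043/4096 => 8085/8192
15 of 15 · BRBBBBBBRRBRBRR · max L 2021/2048 · min R 8085/8192 => 16169/16384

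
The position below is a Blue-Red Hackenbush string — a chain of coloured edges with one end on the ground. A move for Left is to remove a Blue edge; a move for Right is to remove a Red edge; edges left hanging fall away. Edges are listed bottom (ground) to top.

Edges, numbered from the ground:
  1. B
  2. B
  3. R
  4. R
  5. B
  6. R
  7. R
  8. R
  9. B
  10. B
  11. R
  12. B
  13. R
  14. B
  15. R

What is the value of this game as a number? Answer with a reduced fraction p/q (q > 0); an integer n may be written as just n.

10453/8192

Prefix values for B B R R B R R R B B R B R B R via {L|R} + simplicity:
edge 1 of 15 (B): { 0 | — } → 1
edge 2 of 15 (B): { 0,1 | — } → 2
edge 3 of 15 (R): { 0,1 | 2 } → 3/2
edge 4 of 15 (R): { 0,1 | 3/2,2 } → 5/4
edge 5 of 15 (B): { 0,1,5/4 | 3/2,2 } → 11/8
edge 6 of 15 (R): { 0,1,5/4 | 11/8,3/2,2 } → 21/16
edge 7 of 15 (R): { 0,1,5/4 | 21/16,11/8,3/2,2 } → 41/32
edge 8 of 15 (R): { 0,1,5/4 | 41/32,21/16,11/8,3/2,2 } → 81/64
edge 9 of 15 (B): { 0,1,5/4,81/64 | 41/32,21/16,11/8,3/2,2 } → 163/128
edge 10 of 15 (B): { 0,1,5/4,81/64,163/128 | 41/32,21/16,11/8,3/2,2 } → 327/256
edge 11 of 15 (R): { 0,1,5/4,81/64,163/128 | 327/256,41/32,21/16,11/8,3/2,2 } → 653/512
edge 12 of 15 (B): { 0,1,5/4,81/64,163/128,653/512 | 327/256,41/32,21/16,11/8,3/2,2 } → 1307/1024
edge 13 of 15 (R): { 0,1,5/4,81/64,163/128,653/512 | 1307/1024,327/256,41/32,21/16,11/8,3/2,2 } → 2613/2048
edge 14 of 15 (B): { 0,1,5/4,81/64,163/128,653/512,2613/2048 | 1307/1024,327/256,41/32,21/16,11/8,3/2,2 } → 5227/4096
edge 15 of 15 (R): { 0,1,5/4,81/64,163/128,653/512,2613/2048 | 5227/4096,1307/1024,327/256,41/32,21/16,11/8,3/2,2 } → 10453/8192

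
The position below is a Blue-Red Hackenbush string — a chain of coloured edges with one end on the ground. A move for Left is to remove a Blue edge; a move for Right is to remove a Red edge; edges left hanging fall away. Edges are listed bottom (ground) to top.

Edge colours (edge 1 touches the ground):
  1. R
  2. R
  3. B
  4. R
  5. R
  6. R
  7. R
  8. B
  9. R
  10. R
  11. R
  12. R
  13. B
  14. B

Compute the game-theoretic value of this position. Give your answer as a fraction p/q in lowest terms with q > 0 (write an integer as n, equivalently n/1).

-8057/4096

1 of 14 · R · max L −∞ · min R 0 -> -1
2 of 14 · RR · max L −∞ · min R -1 -> -2
3 of 14 · RRB · max L -2 · min R -1 -> -3/2
4 of 14 · RRBR · max L -2 · min R -3/2 -> -7/4
5 of 14 · RRBRR · max L -2 · min R -7/4 -> -15/8
6 of 14 · RRBRRR · max L -2 · min R -15/8 -> -31/16
7 of 14 · RRBRRRR · max L -2 · min R -31/16 -> -63/32
8 of 14 · RRBRRRRB · max L -63/32 · min R -31/16 -> -125/64
9 of 14 · RRBRRRRBR · max L -63/32 · min R -125/64 -> -251/128
10 of 14 · RRBRRRRBRR · max L -63/32 · min R -251/128 -> -503/256
11 of 14 · RRBRRRRBRRR · max L -63/32 · min R -503/256 -> -1007/512
12 of 14 · RRBRRRRBRRRR · max L -63/32 · min R -1007/512 -> -2015/1024
13 of 14 · RRBRRRRBRRRRB · max L -2015/1024 · min R -1007/512 -> -4029/2048
14 of 14 · RRBRRRRBRRRRBB · max L -4029/2048 · min R -1007/512 -> -8057/4096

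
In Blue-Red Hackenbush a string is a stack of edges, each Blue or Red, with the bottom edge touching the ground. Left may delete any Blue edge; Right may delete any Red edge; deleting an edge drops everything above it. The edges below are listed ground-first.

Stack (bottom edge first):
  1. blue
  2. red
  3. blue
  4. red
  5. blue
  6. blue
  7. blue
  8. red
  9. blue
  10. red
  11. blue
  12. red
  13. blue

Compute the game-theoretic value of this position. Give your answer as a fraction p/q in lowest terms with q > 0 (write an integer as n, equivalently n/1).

edge 1 of 13 (blue): { 0 | ∅ } => 1
edge 2 of 13 (red): { 0 | 1 } => 1/2
edge 3 of 13 (blue): { 0,1/2 | 1 } => 3/4
edge 4 of 13 (red): { 0,1/2 | 3/4,1 } => 5/8
edge 5 of 13 (blue): { 0,1/2,5/8 | 3/4,1 } => 11/16
edge 6 of 13 (blue): { 0,1/2,5/8,11/16 | 3/4,1 } => 23/32
edge 7 of 13 (blue): { 0,1/2,5/8,11/16,23/32 | 3/4,1 } => 47/64
edge 8 of 13 (red): { 0,1/2,5/8,11/16,23/32 | 47/64,3/4,1 } => 93/128
edge 9 of 13 (blue): { 0,1/2,5/8,11/16,23/32,93/128 | 47/64,3/4,1 } => 187/256
edge 10 of 13 (red): { 0,1/2,5/8,11/16,23/32,93/128 | 187/256,47/64,3/4,1 } => 373/512
edge 11 of 13 (blue): { 0,1/2,5/8,11/16,23/32,93/128,373/512 | 187/256,47/64,3/4,1 } => 747/1024
edge 12 of 13 (red): { 0,1/2,5/8,11/16,23/32,93/128,373/512 | 747/1024,187/256,47/64,3/4,1 } => 1493/2048
edge 13 of 13 (blue): { 0,1/2,5/8,11/16,23/32,93/128,373/512,1493/2048 | 747/1024,187/256,47/64,3/4,1 } => 2987/4096

2987/4096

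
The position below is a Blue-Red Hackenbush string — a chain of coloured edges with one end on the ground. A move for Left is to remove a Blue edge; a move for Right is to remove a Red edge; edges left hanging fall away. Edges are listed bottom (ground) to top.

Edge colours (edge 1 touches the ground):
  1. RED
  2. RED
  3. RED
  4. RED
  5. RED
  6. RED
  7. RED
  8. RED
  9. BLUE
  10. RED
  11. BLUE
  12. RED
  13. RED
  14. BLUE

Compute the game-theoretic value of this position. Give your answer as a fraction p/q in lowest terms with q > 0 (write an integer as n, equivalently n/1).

-493/64

g_1 [R]  L=[(no moves)]  R=[0]  => -1
g_2 [RR]  L=[(no moves)]  R=[-1; 0]  => -2
g_3 [RRR]  L=[(no moves)]  R=[-2; -1; 0]  => -3
g_4 [RRRR]  L=[(no moves)]  R=[-3; -2; -1; 0]  => -4
g_5 [RRRRR]  L=[(no moves)]  R=[-4; -3; -2; -1; 0]  => -5
g_6 [RRRRRR]  L=[(no moves)]  R=[-5; -4; -3; -2; -1; 0]  => -6
g_7 [RRRRRRR]  L=[(no moves)]  R=[-6; -5; -4; -3; -2; -1; 0]  => -7
g_8 [RRRRRRRR]  L=[(no moves)]  R=[-7; -6; -5; -4; -3; -2; -1; 0]  => -8
g_9 [RRRRRRRRB]  L=[-8]  R=[-7; -6; -5; -4; -3; -2; -1; 0]  => -15/2
g_10 [RRRRRRRRBR]  L=[-8]  R=[-15/2; -7; -6; -5; -4; -3; -2; -1; 0]  => -31/4
g_11 [RRRRRRRRBRB]  L=[-8; -31/4]  R=[-15/2; -7; -6; -5; -4; -3; -2; -1; 0]  => -61/8
g_12 [RRRRRRRRBRBR]  L=[-8; -31/4]  R=[-61/8; -15/2; -7; -6; -5; -4; -3; -2; -1; 0]  => -123/16
g_13 [RRRRRRRRBRBRR]  L=[-8; -31/4]  R=[-123/16; -61/8; -15/2; -7; -6; -5; -4; -3; -2; -1; 0]  => -247/32
g_14 [RRRRRRRRBRBRRB]  L=[-8; -31/4; -247/32]  R=[-123/16; -61/8; -15/2; -7; -6; -5; -4; -3; -2; -1; 0]  => -493/64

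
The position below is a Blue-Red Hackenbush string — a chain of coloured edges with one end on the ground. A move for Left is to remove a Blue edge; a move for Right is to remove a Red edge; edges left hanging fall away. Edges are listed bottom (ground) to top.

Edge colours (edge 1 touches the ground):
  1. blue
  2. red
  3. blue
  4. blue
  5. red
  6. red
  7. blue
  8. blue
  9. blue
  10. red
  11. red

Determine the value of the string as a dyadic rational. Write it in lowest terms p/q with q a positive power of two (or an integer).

value_1 [b]  L=[0]  R=[(no moves)]  = 1
value_2 [br]  L=[0]  R=[1]  = 1/2
value_3 [brb]  L=[0 1/2]  R=[1]  = 3/4
value_4 [brbb]  L=[0 1/2 3/4]  R=[1]  = 7/8
value_5 [brbbr]  L=[0 1/2 3/4]  R=[7/8 1]  = 13/16
value_6 [brbbrr]  L=[0 1/2 3/4]  R=[13/16 7/8 1]  = 25/32
value_7 [brbbrrb]  L=[0 1/2 3/4 25/32]  R=[13/16 7/8 1]  = 51/64
value_8 [brbbrrbb]  L=[0 1/2 3/4 25/32 51/64]  R=[13/16 7/8 1]  = 103/128
value_9 [brbbrrbbb]  L=[0 1/2 3/4 25/32 51/64 103/128]  R=[13/16 7/8 1]  = 207/256
value_10 [brbbrrbbbr]  L=[0 1/2 3/4 25/32 51/64 103/128]  R=[207/256 13/16 7/8 1]  = 413/512
value_11 [brbbrrbbbrr]  L=[0 1/2 3/4 25/32 51/64 103/128]  R=[413/512 207/256 13/16 7/8 1]  = 825/1024

825/1024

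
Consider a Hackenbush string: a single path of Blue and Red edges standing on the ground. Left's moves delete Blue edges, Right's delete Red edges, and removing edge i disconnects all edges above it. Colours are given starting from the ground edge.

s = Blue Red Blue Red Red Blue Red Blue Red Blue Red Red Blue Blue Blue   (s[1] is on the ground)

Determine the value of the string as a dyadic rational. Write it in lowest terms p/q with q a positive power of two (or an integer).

Prefix values for Blue Red Blue Red Red Blue Red Blue Red Blue Red Red Blue Blue Blue via {L|R} + simplicity:
edge 1 of 15 (Blue): { 0 | none } so 1
edge 2 of 15 (Red): { 0 | 1 } so 1/2
edge 3 of 15 (Blue): { 0 1/2 | 1 } so 3/4
edge 4 of 15 (Red): { 0 1/2 | 3/4 1 } so 5/8
edge 5 of 15 (Red): { 0 1/2 | 5/8 3/4 1 } so 9/16
edge 6 of 15 (Blue): { 0 1/2 9/16 | 5/8 3/4 1 } so 19/32
edge 7 of 15 (Red): { 0 1/2 9/16 | 19/32 5/8 3/4 1 } so 37/64
edge 8 of 15 (Blue): { 0 1/2 9/16 37/64 | 19/32 5/8 3/4 1 } so 75/128
edge 9 of 15 (Red): { 0 1/2 9/16 37/64 | 75/128 19/32 5/8 3/4 1 } so 149/256
edge 10 of 15 (Blue): { 0 1/2 9/16 37/64 149/256 | 75/128 19/32 5/8 3/4 1 } so 299/512
edge 11 of 15 (Red): { 0 1/2 9/16 37/64 149/256 | 299/512 75/128 19/32 5/8 3/4 1 } so 597/1024
edge 12 of 15 (Red): { 0 1/2 9/16 37/64 149/256 | 597/1024 299/512 75/128 19/32 5/8 3/4 1 } so 1193/2048
edge 13 of 15 (Blue): { 0 1/2 9/16 37/64 149/256 1193/2048 | 597/1024 299/512 75/128 19/32 5/8 3/4 1 } so 2387/4096
edge 14 of 15 (Blue): { 0 1/2 9/16 37/64 149/256 1193/2048 2387/4096 | 597/1024 299/512 75/128 19/32 5/8 3/4 1 } so 4775/8192
edge 15 of 15 (Blue): { 0 1/2 9/16 37/64 149/256 1193/2048 2387/4096 4775/8192 | 597/1024 299/512 75/128 19/32 5/8 3/4 1 } so 9551/16384

9551/16384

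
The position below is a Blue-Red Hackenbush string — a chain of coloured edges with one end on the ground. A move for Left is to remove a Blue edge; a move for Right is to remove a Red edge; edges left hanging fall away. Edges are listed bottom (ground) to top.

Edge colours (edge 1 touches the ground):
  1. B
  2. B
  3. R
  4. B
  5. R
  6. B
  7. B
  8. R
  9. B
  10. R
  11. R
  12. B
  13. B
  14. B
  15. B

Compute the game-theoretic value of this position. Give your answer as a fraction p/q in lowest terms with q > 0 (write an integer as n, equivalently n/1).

Prefix values for B B R B R B B R B R R B B B B via {L|R} + simplicity:
g_1 [B]  L=[0]  R=[—]  ⇒ 1
g_2 [BB]  L=[0 1]  R=[—]  ⇒ 2
g_3 [BBR]  L=[0 1]  R=[2]  ⇒ 3/2
g_4 [BBRB]  L=[0 1 3/2]  R=[2]  ⇒ 7/4
g_5 [BBRBR]  L=[0 1 3/2]  R=[7/4 2]  ⇒ 13/8
g_6 [BBRBRB]  L=[0 1 3/2 13/8]  R=[7/4 2]  ⇒ 27/16
g_7 [BBRBRBB]  L=[0 1 3/2 13/8 27/16]  R=[7/4 2]  ⇒ 55/32
g_8 [BBRBRBBR]  L=[0 1 3/2 13/8 27/16]  R=[55/32 7/4 2]  ⇒ 109/64
g_9 [BBRBRBBRB]  L=[0 1 3/2 13/8 27/16 109/64]  R=[55/32 7/4 2]  ⇒ 219/128
g_10 [BBRBRBBRBR]  L=[0 1 3/2 13/8 27/16 109/64]  R=[219/128 55/32 7/4 2]  ⇒ 437/256
g_11 [BBRBRBBRBRR]  L=[0 1 3/2 13/8 27/16 109/64]  R=[437/256 219/128 55/32 7/4 2]  ⇒ 873/512
g_12 [BBRBRBBRBRRB]  L=[0 1 3/2 13/8 27/16 109/64 873/512]  R=[437/256 219/128 55/32 7/4 2]  ⇒ 1747/1024
g_13 [BBRBRBBRBRRBB]  L=[0 1 3/2 13/8 27/16 109/64 873/512 1747/1024]  R=[437/256 219/128 55/32 7/4 2]  ⇒ 3495/2048
g_14 [BBRBRBBRBRRBBB]  L=[0 1 3/2 13/8 27/16 109/64 873/512 1747/1024 3495/2048]  R=[437/256 219/128 55/32 7/4 2]  ⇒ 6991/4096
g_15 [BBRBRBBRBRRBBBB]  L=[0 1 3/2 13/8 27/16 109/64 873/512 1747/1024 3495/2048 6991/4096]  R=[437/256 219/128 55/32 7/4 2]  ⇒ 13983/8192

13983/8192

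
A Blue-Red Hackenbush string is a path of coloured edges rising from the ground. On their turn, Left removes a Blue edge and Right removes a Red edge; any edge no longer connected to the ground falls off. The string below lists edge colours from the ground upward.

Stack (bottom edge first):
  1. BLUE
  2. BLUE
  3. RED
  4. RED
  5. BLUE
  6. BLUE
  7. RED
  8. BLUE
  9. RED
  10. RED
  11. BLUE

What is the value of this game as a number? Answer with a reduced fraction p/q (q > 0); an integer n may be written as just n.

723/512

1 of 11 · B · max L 0 · min R +∞ => 1
2 of 11 · BB · max L 1 · min R +∞ => 2
3 of 11 · BBR · max L 1 · min R 2 => 3/2
4 of 11 · BBRR · max L 1 · min R 3/2 => 5/4
5 of 11 · BBRRB · max L 5/4 · min R 3/2 => 11/8
6 of 11 · BBRRBB · max L 11/8 · min R 3/2 => 23/16
7 of 11 · BBRRBBR · max L 11/8 · min R 23/16 => 45/32
8 of 11 · BBRRBBRB · max L 45/32 · min R 23/16 => 91/64
9 of 11 · BBRRBBRBR · max L 45/32 · min R 91/64 => 181/128
10 of 11 · BBRRBBRBRR · max L 45/32 · min R 181/128 => 361/256
11 of 11 · BBRRBBRBRRB · max L 361/256 · min R 181/128 => 723/512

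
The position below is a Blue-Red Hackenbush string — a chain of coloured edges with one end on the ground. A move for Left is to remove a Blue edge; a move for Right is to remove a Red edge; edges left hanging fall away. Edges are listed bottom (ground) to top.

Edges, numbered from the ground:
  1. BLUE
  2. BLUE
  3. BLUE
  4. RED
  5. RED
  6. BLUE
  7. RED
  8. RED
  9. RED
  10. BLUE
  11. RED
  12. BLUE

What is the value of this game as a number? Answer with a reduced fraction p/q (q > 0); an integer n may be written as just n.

1163/512

1 of 12 · B · max L 0 · min R +∞ = 1
2 of 12 · BB · max L 1 · min R +∞ = 2
3 of 12 · BBB · max L 2 · min R +∞ = 3
4 of 12 · BBBR · max L 2 · min R 3 = 5/2
5 of 12 · BBBRR · max L 2 · min R 5/2 = 9/4
6 of 12 · BBBRRB · max L 9/4 · min R 5/2 = 19/8
7 of 12 · BBBRRBR · max L 9/4 · min R 19/8 = 37/16
8 of 12 · BBBRRBRR · max L 9/4 · min R 37/16 = 73/32
9 of 12 · BBBRRBRRR · max L 9/4 · min R 73/32 = 145/64
10 of 12 · BBBRRBRRRB · max L 145/64 · min R 73/32 = 291/128
11 of 12 · BBBRRBRRRBR · max L 145/64 · min R 291/128 = 581/256
12 of 12 · BBBRRBRRRBRB · max L 581/256 · min R 291/128 = 1163/512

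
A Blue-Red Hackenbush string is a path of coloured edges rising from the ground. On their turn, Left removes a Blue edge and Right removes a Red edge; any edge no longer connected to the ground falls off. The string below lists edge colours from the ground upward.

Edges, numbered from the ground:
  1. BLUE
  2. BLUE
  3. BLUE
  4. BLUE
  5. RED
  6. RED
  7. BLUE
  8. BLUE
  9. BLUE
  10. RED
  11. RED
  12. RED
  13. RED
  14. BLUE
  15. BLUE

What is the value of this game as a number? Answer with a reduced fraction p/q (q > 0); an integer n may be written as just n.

Prefix values for BLUE BLUE BLUE BLUE RED RED BLUE BLUE BLUE RED RED RED RED BLUE BLUE via {L|R} + simplicity:
v(B) = { 0 | none } — 1
v(BB) = { 0 1 | none } — 2
v(BBB) = { 0 1 2 | none } — 3
v(BBBB) = { 0 1 2 3 | none } — 4
v(BBBBR) = { 0 1 2 3 | 4 } — 7/2
v(BBBBRR) = { 0 1 2 3 | 7/2 4 } — 13/4
v(BBBBRRB) = { 0 1 2 3 13/4 | 7/2 4 } — 27/8
v(BBBBRRBB) = { 0 1 2 3 13/4 27/8 | 7/2 4 } — 55/16
v(BBBBRRBBB) = { 0 1 2 3 13/4 27/8 55/16 | 7/2 4 } — 111/32
v(BBBBRRBBBR) = { 0 1 2 3 13/4 27/8 55/16 | 111/32 7/2 4 } — 221/64
v(BBBBRRBBBRR) = { 0 1 2 3 13/4 27/8 55/16 | 221/64 111/32 7/2 4 } — 441/128
v(BBBBRRBBBRRR) = { 0 1 2 3 13/4 27/8 55/16 | 441/128 221/64 111/32 7/2 4 } — 881/256
v(BBBBRRBBBRRRR) = { 0 1 2 3 13/4 27/8 55/16 | 881/256 441/128 221/64 111/32 7/2 4 } — 1761/512
v(BBBBRRBBBRRRRB) = { 0 1 2 3 13/4 27/8 55/16 1761/512 | 881/256 441/128 221/64 111/32 7/2 4 } — 3523/1024
v(BBBBRRBBBRRRRBB) = { 0 1 2 3 13/4 27/8 55/16 1761/512 3523/1024 | 881/256 441/128 221/64 111/32 7/2 4 } — 7047/2048

7047/2048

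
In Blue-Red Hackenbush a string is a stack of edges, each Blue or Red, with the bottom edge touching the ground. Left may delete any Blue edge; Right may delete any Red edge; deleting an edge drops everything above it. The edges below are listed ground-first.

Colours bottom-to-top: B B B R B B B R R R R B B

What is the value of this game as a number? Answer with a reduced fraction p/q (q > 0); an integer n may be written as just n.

edge 1 of 13 (B): { 0 | ∅ } → 1
edge 2 of 13 (B): { 0, 1 | ∅ } → 2
edge 3 of 13 (B): { 0, 1, 2 | ∅ } → 3
edge 4 of 13 (R): { 0, 1, 2 | 3 } → 5/2
edge 5 of 13 (B): { 0, 1, 2, 5/2 | 3 } → 11/4
edge 6 of 13 (B): { 0, 1, 2, 5/2, 11/4 | 3 } → 23/8
edge 7 of 13 (B): { 0, 1, 2, 5/2, 11/4, 23/8 | 3 } → 47/16
edge 8 of 13 (R): { 0, 1, 2, 5/2, 11/4, 23/8 | 47/16, 3 } → 93/32
edge 9 of 13 (R): { 0, 1, 2, 5/2, 11/4, 23/8 | 93/32, 47/16, 3 } → 185/64
edge 10 of 13 (R): { 0, 1, 2, 5/2, 11/4, 23/8 | 185/64, 93/32, 47/16, 3 } → 369/128
edge 11 of 13 (R): { 0, 1, 2, 5/2, 11/4, 23/8 | 369/128, 185/64, 93/32, 47/16, 3 } → 737/256
edge 12 of 13 (B): { 0, 1, 2, 5/2, 11/4, 23/8, 737/256 | 369/128, 185/64, 93/32, 47/16, 3 } → 1475/512
edge 13 of 13 (B): { 0, 1, 2, 5/2, 11/4, 23/8, 737/256, 1475/512 | 369/128, 185/64, 93/32, 47/16, 3 } → 2951/1024

2951/1024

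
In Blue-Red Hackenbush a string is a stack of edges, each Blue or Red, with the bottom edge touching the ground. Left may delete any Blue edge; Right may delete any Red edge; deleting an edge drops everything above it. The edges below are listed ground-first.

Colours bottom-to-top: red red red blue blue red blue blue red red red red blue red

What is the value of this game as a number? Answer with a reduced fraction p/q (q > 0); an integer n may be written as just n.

-4731/2048

val(r) = { (no moves) | 0 } = -1
val(rr) = { (no moves) | -1; 0 } = -2
val(rrr) = { (no moves) | -2; -1; 0 } = -3
val(rrrb) = { -3 | -2; -1; 0 } = -5/2
val(rrrbb) = { -3; -5/2 | -2; -1; 0 } = -9/4
val(rrrbbr) = { -3; -5/2 | -9/4; -2; -1; 0 } = -19/8
val(rrrbbrb) = { -3; -5/2; -19/8 | -9/4; -2; -1; 0 } = -37/16
val(rrrbbrbb) = { -3; -5/2; -19/8; -37/16 | -9/4; -2; -1; 0 } = -73/32
val(rrrbbrbbr) = { -3; -5/2; -19/8; -37/16 | -73/32; -9/4; -2; -1; 0 } = -147/64
val(rrrbbrbbrr) = { -3; -5/2; -19/8; -37/16 | -147/64; -73/32; -9/4; -2; -1; 0 } = -295/128
val(rrrbbrbbrrr) = { -3; -5/2; -19/8; -37/16 | -295/128; -147/64; -73/32; -9/4; -2; -1; 0 } = -591/256
val(rrrbbrbbrrrr) = { -3; -5/2; -19/8; -37/16 | -591/256; -295/128; -147/64; -73/32; -9/4; -2; -1; 0 } = -1183/512
val(rrrbbrbbrrrrb) = { -3; -5/2; -19/8; -37/16; -1183/512 | -591/256; -295/128; -147/64; -73/32; -9/4; -2; -1; 0 } = -2365/1024
val(rrrbbrbbrrrrbr) = { -3; -5/2; -19/8; -37/16; -1183/512 | -2365/1024; -591/256; -295/128; -147/64; -73/32; -9/4; -2; -1; 0 } = -4731/2048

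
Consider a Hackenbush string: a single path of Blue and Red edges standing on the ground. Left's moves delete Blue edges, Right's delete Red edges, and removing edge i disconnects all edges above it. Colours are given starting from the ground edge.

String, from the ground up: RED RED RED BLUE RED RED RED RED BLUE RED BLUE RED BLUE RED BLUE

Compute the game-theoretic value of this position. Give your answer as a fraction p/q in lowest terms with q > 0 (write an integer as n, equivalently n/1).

G(R) = { (no moves) | 0 } so -1
G(RR) = { (no moves) | -1, 0 } so -2
G(RRR) = { (no moves) | -2, -1, 0 } so -3
G(RRRB) = { -3 | -2, -1, 0 } so -5/2
G(RRRBR) = { -3 | -5/2, -2, -1, 0 } so -11/4
G(RRRBRR) = { -3 | -11/4, -5/2, -2, -1, 0 } so -23/8
G(RRRBRRR) = { -3 | -23/8, -11/4, -5/2, -2, -1, 0 } so -47/16
G(RRRBRRRR) = { -3 | -47/16, -23/8, -11/4, -5/2, -2, -1, 0 } so -95/32
G(RRRBRRRRB) = { -3, -95/32 | -47/16, -23/8, -11/4, -5/2, -2, -1, 0 } so -189/64
G(RRRBRRRRBR) = { -3, -95/32 | -189/64, -47/16, -23/8, -11/4, -5/2, -2, -1, 0 } so -379/128
G(RRRBRRRRBRB) = { -3, -95/32, -379/128 | -189/64, -47/16, -23/8, -11/4, -5/2, -2, -1, 0 } so -757/256
G(RRRBRRRRBRBR) = { -3, -95/32, -379/128 | -757/256, -189/64, -47/16, -23/8, -11/4, -5/2, -2, -1, 0 } so -1515/512
G(RRRBRRRRBRBRB) = { -3, -95/32, -379/128, -1515/512 | -757/256, -189/64, -47/16, -23/8, -11/4, -5/2, -2, -1, 0 } so -3029/1024
G(RRRBRRRRBRBRBR) = { -3, -95/32, -379/128, -1515/512 | -3029/1024, -757/256, -189/64, -47/16, -23/8, -11/4, -5/2, -2, -1, 0 } so -6059/2048
G(RRRBRRRRBRBRBRB) = { -3, -95/32, -379/128, -1515/512, -6059/2048 | -3029/1024, -757/256, -189/64, -47/16, -23/8, -11/4, -5/2, -2, -1, 0 } so -12117/4096

-12117/4096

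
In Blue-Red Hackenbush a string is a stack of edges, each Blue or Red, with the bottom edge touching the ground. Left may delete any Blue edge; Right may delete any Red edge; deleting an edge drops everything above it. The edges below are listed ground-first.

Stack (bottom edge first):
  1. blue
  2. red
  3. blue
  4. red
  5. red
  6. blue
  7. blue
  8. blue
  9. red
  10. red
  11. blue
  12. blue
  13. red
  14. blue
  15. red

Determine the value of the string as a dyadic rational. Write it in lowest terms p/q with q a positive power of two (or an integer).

10037/16384

val_1 [b]  L=[0]  R=[—]  ⇒ 1
val_2 [br]  L=[0]  R=[1]  ⇒ 1/2
val_3 [brb]  L=[0,1/2]  R=[1]  ⇒ 3/4
val_4 [brbr]  L=[0,1/2]  R=[3/4,1]  ⇒ 5/8
val_5 [brbrr]  L=[0,1/2]  R=[5/8,3/4,1]  ⇒ 9/16
val_6 [brbrrb]  L=[0,1/2,9/16]  R=[5/8,3/4,1]  ⇒ 19/32
val_7 [brbrrbb]  L=[0,1/2,9/16,19/32]  R=[5/8,3/4,1]  ⇒ 39/64
val_8 [brbrrbbb]  L=[0,1/2,9/16,19/32,39/64]  R=[5/8,3/4,1]  ⇒ 79/128
val_9 [brbrrbbbr]  L=[0,1/2,9/16,19/32,39/64]  R=[79/128,5/8,3/4,1]  ⇒ 157/256
val_10 [brbrrbbbrr]  L=[0,1/2,9/16,19/32,39/64]  R=[157/256,79/128,5/8,3/4,1]  ⇒ 313/512
val_11 [brbrrbbbrrb]  L=[0,1/2,9/16,19/32,39/64,313/512]  R=[157/256,79/128,5/8,3/4,1]  ⇒ 627/1024
val_12 [brbrrbbbrrbb]  L=[0,1/2,9/16,19/32,39/64,313/512,627/1024]  R=[157/256,79/128,5/8,3/4,1]  ⇒ 1255/2048
val_13 [brbrrbbbrrbbr]  L=[0,1/2,9/16,19/32,39/64,313/512,627/1024]  R=[1255/2048,157/256,79/128,5/8,3/4,1]  ⇒ 2509/4096
val_14 [brbrrbbbrrbbrb]  L=[0,1/2,9/16,19/32,39/64,313/512,627/1024,2509/4096]  R=[1255/2048,157/256,79/128,5/8,3/4,1]  ⇒ 5019/8192
val_15 [brbrrbbbrrbbrbr]  L=[0,1/2,9/16,19/32,39/64,313/512,627/1024,2509/4096]  R=[5019/8192,1255/2048,157/256,79/128,5/8,3/4,1]  ⇒ 10037/16384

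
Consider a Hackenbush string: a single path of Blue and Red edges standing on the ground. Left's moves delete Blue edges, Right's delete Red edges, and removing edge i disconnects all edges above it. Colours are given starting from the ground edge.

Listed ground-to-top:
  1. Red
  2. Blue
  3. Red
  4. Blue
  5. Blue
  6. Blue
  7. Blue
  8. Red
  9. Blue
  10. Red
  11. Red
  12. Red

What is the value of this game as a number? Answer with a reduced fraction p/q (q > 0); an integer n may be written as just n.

-1071/2048

Recurse on prefixes of the 12-edge string Red Blue Red Blue Blue Blue Blue Red Blue Red Red Red:
1 of 12 · R · max L −∞ · min R 0 => -1
2 of 12 · RB · max L -1 · min R 0 => -1/2
3 of 12 · RBR · max L -1 · min R -1/2 => -3/4
4 of 12 · RBRB · max L -3/4 · min R -1/2 => -5/8
5 of 12 · RBRBB · max L -5/8 · min R -1/2 => -9/16
6 of 12 · RBRBBB · max L -9/16 · min R -1/2 => -17/32
7 of 12 · RBRBBBB · max L -17/32 · min R -1/2 => -33/64
8 of 12 · RBRBBBBR · max L -17/32 · min R -33/64 => -67/128
9 of 12 · RBRBBBBRB · max L -67/128 · min R -33/64 => -133/256
10 of 12 · RBRBBBBRBR · max L -67/128 · min R -133/256 => -267/512
11 of 12 · RBRBBBBRBRR · max L -67/128 · min R -267/512 => -535/1024
12 of 12 · RBRBBBBRBRRR · max L -67/128 · min R -535/1024 => -1071/2048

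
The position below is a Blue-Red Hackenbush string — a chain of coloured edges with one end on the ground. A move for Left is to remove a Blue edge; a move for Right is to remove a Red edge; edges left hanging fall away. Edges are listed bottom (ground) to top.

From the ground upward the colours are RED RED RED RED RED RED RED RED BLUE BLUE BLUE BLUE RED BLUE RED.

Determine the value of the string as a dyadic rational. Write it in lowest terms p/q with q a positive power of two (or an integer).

-907/128

Build G(s[:k]) for k = 1..15, string s = RED RED RED RED RED RED RED RED BLUE BLUE BLUE BLUE RED BLUE RED.
G(R) = { · | 0 } ⇒ -1
G(RR) = { · | -1 0 } ⇒ -2
G(RRR) = { · | -2 -1 0 } ⇒ -3
G(RRRR) = { · | -3 -2 -1 0 } ⇒ -4
G(RRRRR) = { · | -4 -3 -2 -1 0 } ⇒ -5
G(RRRRRR) = { · | -5 -4 -3 -2 -1 0 } ⇒ -6
G(RRRRRRR) = { · | -6 -5 -4 -3 -2 -1 0 } ⇒ -7
G(RRRRRRRR) = { · | -7 -6 -5 -4 -3 -2 -1 0 } ⇒ -8
G(RRRRRRRRB) = { -8 | -7 -6 -5 -4 -3 -2 -1 0 } ⇒ -15/2
G(RRRRRRRRBB) = { -8 -15/2 | -7 -6 -5 -4 -3 -2 -1 0 } ⇒ -29/4
G(RRRRRRRRBBB) = { -8 -15/2 -29/4 | -7 -6 -5 -4 -3 -2 -1 0 } ⇒ -57/8
G(RRRRRRRRBBBB) = { -8 -15/2 -29/4 -57/8 | -7 -6 -5 -4 -3 -2 -1 0 } ⇒ -113/16
G(RRRRRRRRBBBBR) = { -8 -15/2 -29/4 -57/8 | -113/16 -7 -6 -5 -4 -3 -2 -1 0 } ⇒ -227/32
G(RRRRRRRRBBBBRB) = { -8 -15/2 -29/4 -57/8 -227/32 | -113/16 -7 -6 -5 -4 -3 -2 -1 0 } ⇒ -453/64
G(RRRRRRRRBBBBRBR) = { -8 -15/2 -29/4 -57/8 -227/32 | -453/64 -113/16 -7 -6 -5 -4 -3 -2 -1 0 } ⇒ -907/128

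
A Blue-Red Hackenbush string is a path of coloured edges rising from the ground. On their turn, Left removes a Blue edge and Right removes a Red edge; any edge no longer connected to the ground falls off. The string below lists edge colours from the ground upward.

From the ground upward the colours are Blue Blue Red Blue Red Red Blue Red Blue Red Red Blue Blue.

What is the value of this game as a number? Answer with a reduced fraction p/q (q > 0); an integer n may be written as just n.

3239/2048

val_1 [B]  L=[0]  R=[]  ⇒ 1
val_2 [BB]  L=[0, 1]  R=[]  ⇒ 2
val_3 [BBR]  L=[0, 1]  R=[2]  ⇒ 3/2
val_4 [BBRB]  L=[0, 1, 3/2]  R=[2]  ⇒ 7/4
val_5 [BBRBR]  L=[0, 1, 3/2]  R=[7/4, 2]  ⇒ 13/8
val_6 [BBRBRR]  L=[0, 1, 3/2]  R=[13/8, 7/4, 2]  ⇒ 25/16
val_7 [BBRBRRB]  L=[0, 1, 3/2, 25/16]  R=[13/8, 7/4, 2]  ⇒ 51/32
val_8 [BBRBRRBR]  L=[0, 1, 3/2, 25/16]  R=[51/32, 13/8, 7/4, 2]  ⇒ 101/64
val_9 [BBRBRRBRB]  L=[0, 1, 3/2, 25/16, 101/64]  R=[51/32, 13/8, 7/4, 2]  ⇒ 203/128
val_10 [BBRBRRBRBR]  L=[0, 1, 3/2, 25/16, 101/64]  R=[203/128, 51/32, 13/8, 7/4, 2]  ⇒ 405/256
val_11 [BBRBRRBRBRR]  L=[0, 1, 3/2, 25/16, 101/64]  R=[405/256, 203/128, 51/32, 13/8, 7/4, 2]  ⇒ 809/512
val_12 [BBRBRRBRBRRB]  L=[0, 1, 3/2, 25/16, 101/64, 809/512]  R=[405/256, 203/128, 51/32, 13/8, 7/4, 2]  ⇒ 1619/1024
val_13 [BBRBRRBRBRRBB]  L=[0, 1, 3/2, 25/16, 101/64, 809/512, 1619/1024]  R=[405/256, 203/128, 51/32, 13/8, 7/4, 2]  ⇒ 3239/2048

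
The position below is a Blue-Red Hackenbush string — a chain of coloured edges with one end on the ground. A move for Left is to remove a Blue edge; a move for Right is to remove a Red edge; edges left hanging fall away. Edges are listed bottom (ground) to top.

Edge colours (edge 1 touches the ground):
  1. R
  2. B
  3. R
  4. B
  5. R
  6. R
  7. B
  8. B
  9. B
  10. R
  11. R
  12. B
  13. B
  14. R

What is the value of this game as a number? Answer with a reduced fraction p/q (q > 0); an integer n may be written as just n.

-5683/8192

Build v(s[:k]) for k = 1..14, string s = R B R B R R B B B R R B B R.
step 1: add R to get R; options L={ ∅ } R={ 0 } → -1
step 2: add B to get RB; options L={ -1 } R={ 0 } → -1/2
step 3: add R to get RBR; options L={ -1 } R={ -1/2 0 } → -3/4
step 4: add B to get RBRB; options L={ -1 -3/4 } R={ -1/2 0 } → -5/8
step 5: add R to get RBRBR; options L={ -1 -3/4 } R={ -5/8 -1/2 0 } → -11/16
step 6: add R to get RBRBRR; options L={ -1 -3/4 } R={ -11/16 -5/8 -1/2 0 } → -23/32
step 7: add B to get RBRBRRB; options L={ -1 -3/4 -23/32 } R={ -11/16 -5/8 -1/2 0 } → -45/64
step 8: add B to get RBRBRRBB; options L={ -1 -3/4 -23/32 -45/64 } R={ -11/16 -5/8 -1/2 0 } → -89/128
step 9: add B to get RBRBRRBBB; options L={ -1 -3/4 -23/32 -45/64 -89/128 } R={ -11/16 -5/8 -1/2 0 } → -177/256
step 10: add R to get RBRBRRBBBR; options L={ -1 -3/4 -23/32 -45/64 -89/128 } R={ -177/256 -11/16 -5/8 -1/2 0 } → -355/512
step 11: add R to get RBRBRRBBBRR; options L={ -1 -3/4 -23/32 -45/64 -89/128 } R={ -355/512 -177/256 -11/16 -5/8 -1/2 0 } → -711/1024
step 12: add B to get RBRBRRBBBRRB; options L={ -1 -3/4 -23/32 -45/64 -89/128 -711/1024 } R={ -355/512 -177/256 -11/16 -5/8 -1/2 0 } → -1421/2048
step 13: add B to get RBRBRRBBBRRBB; options L={ -1 -3/4 -23/32 -45/64 -89/128 -711/1024 -1421/2048 } R={ -355/512 -177/256 -11/16 -5/8 -1/2 0 } → -2841/4096
step 14: add R to get RBRBRRBBBRRBBR; options L={ -1 -3/4 -23/32 -45/64 -89/128 -711/1024 -1421/2048 } R={ -2841/4096 -355/512 -177/256 -11/16 -5/8 -1/2 0 } → -5683/8192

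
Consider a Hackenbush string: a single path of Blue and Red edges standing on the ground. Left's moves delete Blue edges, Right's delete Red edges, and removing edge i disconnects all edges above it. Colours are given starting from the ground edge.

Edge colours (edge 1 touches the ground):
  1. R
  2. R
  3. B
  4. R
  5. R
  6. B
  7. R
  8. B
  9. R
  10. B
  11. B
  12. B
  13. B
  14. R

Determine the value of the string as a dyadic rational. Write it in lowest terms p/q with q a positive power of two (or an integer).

-7491/4096

Build G(s[:k]) for k = 1..14, string s = R R B R R B R B R B B B B R.
G(R) = { · | 0 } ⇒ -1
G(RR) = { · | -1 0 } ⇒ -2
G(RRB) = { -2 | -1 0 } ⇒ -3/2
G(RRBR) = { -2 | -3/2 -1 0 } ⇒ -7/4
G(RRBRR) = { -2 | -7/4 -3/2 -1 0 } ⇒ -15/8
G(RRBRRB) = { -2 -15/8 | -7/4 -3/2 -1 0 } ⇒ -29/16
G(RRBRRBR) = { -2 -15/8 | -29/16 -7/4 -3/2 -1 0 } ⇒ -59/32
G(RRBRRBRB) = { -2 -15/8 -59/32 | -29/16 -7/4 -3/2 -1 0 } ⇒ -117/64
G(RRBRRBRBR) = { -2 -15/8 -59/32 | -117/64 -29/16 -7/4 -3/2 -1 0 } ⇒ -235/128
G(RRBRRBRBRB) = { -2 -15/8 -59/32 -235/128 | -117/64 -29/16 -7/4 -3/2 -1 0 } ⇒ -469/256
G(RRBRRBRBRBB) = { -2 -15/8 -59/32 -235/128 -469/256 | -117/64 -29/16 -7/4 -3/2 -1 0 } ⇒ -937/512
G(RRBRRBRBRBBB) = { -2 -15/8 -59/32 -235/128 -469/256 -937/512 | -117/64 -29/16 -7/4 -3/2 -1 0 } ⇒ -1873/1024
G(RRBRRBRBRBBBB) = { -2 -15/8 -59/32 -235/128 -469/256 -937/512 -1873/1024 | -117/64 -29/16 -7/4 -3/2 -1 0 } ⇒ -3745/2048
G(RRBRRBRBRBBBBR) = { -2 -15/8 -59/32 -235/128 -469/256 -937/512 -1873/1024 | -3745/2048 -117/64 -29/16 -7/4 -3/2 -1 0 } ⇒ -7491/4096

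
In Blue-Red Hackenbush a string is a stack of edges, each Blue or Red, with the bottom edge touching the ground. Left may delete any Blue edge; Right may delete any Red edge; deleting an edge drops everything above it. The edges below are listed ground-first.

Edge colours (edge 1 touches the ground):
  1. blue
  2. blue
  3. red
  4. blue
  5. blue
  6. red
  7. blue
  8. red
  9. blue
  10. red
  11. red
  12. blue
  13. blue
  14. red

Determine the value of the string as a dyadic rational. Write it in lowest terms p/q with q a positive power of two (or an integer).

val_1 [b]  L=[0]  R=[·]  → 1
val_2 [bb]  L=[0 1]  R=[·]  → 2
val_3 [bbr]  L=[0 1]  R=[2]  → 3/2
val_4 [bbrb]  L=[0 1 3/2]  R=[2]  → 7/4
val_5 [bbrbb]  L=[0 1 3/2 7/4]  R=[2]  → 15/8
val_6 [bbrbbr]  L=[0 1 3/2 7/4]  R=[15/8 2]  → 29/16
val_7 [bbrbbrb]  L=[0 1 3/2 7/4 29/16]  R=[15/8 2]  → 59/32
val_8 [bbrbbrbr]  L=[0 1 3/2 7/4 29/16]  R=[59/32 15/8 2]  → 117/64
val_9 [bbrbbrbrb]  L=[0 1 3/2 7/4 29/16 117/64]  R=[59/32 15/8 2]  → 235/128
val_10 [bbrbbrbrbr]  L=[0 1 3/2 7/4 29/16 117/64]  R=[235/128 59/32 15/8 2]  → 469/256
val_11 [bbrbbrbrbrr]  L=[0 1 3/2 7/4 29/16 117/64]  R=[469/256 235/128 59/32 15/8 2]  → 937/512
val_12 [bbrbbrbrbrrb]  L=[0 1 3/2 7/4 29/16 117/64 937/512]  R=[469/256 235/128 59/32 15/8 2]  → 1875/1024
val_13 [bbrbbrbrbrrbb]  L=[0 1 3/2 7/4 29/16 117/64 937/512 1875/1024]  R=[469/256 235/128 59/32 15/8 2]  → 3751/2048
val_14 [bbrbbrbrbrrbbr]  L=[0 1 3/2 7/4 29/16 117/64 937/512 1875/1024]  R=[3751/2048 469/256 235/128 59/32 15/8 2]  → 7501/4096

7501/4096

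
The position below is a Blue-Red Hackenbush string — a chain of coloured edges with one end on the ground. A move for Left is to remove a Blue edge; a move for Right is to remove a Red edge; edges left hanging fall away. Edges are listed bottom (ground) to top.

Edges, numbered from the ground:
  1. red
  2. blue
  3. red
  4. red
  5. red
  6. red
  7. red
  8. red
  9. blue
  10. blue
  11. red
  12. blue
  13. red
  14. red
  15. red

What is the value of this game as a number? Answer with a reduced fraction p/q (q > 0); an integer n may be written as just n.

-16175/16384

Prefix values for red blue red red red red red red blue blue red blue red red red via {L|R} + simplicity:
edge 1 of 15 (red): { — | 0 } -> -1
edge 2 of 15 (blue): { -1 | 0 } -> -1/2
edge 3 of 15 (red): { -1 | -1/2,0 } -> -3/4
edge 4 of 15 (red): { -1 | -3/4,-1/2,0 } -> -7/8
edge 5 of 15 (red): { -1 | -7/8,-3/4,-1/2,0 } -> -15/16
edge 6 of 15 (red): { -1 | -15/16,-7/8,-3/4,-1/2,0 } -> -31/32
edge 7 of 15 (red): { -1 | -31/32,-15/16,-7/8,-3/4,-1/2,0 } -> -63/64
edge 8 of 15 (red): { -1 | -63/64,-31/32,-15/16,-7/8,-3/4,-1/2,0 } -> -127/128
edge 9 of 15 (blue): { -1,-127/128 | -63/64,-31/32,-15/16,-7/8,-3/4,-1/2,0 } -> -253/256
edge 10 of 15 (blue): { -1,-127/128,-253/256 | -63/64,-31/32,-15/16,-7/8,-3/4,-1/2,0 } -> -505/512
edge 11 of 15 (red): { -1,-127/128,-253/256 | -505/512,-63/64,-31/32,-15/16,-7/8,-3/4,-1/2,0 } -> -1011/1024
edge 12 of 15 (blue): { -1,-127/128,-253/256,-1011/1024 | -505/512,-63/64,-31/32,-15/16,-7/8,-3/4,-1/2,0 } -> -2021/2048
edge 13 of 15 (red): { -1,-127/128,-253/256,-1011/1024 | -2021/2048,-505/512,-63/64,-31/32,-15/16,-7/8,-3/4,-1/2,0 } -> -4043/4096
edge 14 of 15 (red): { -1,-127/128,-253/256,-1011/1024 | -4043/4096,-2021/2048,-505/512,-63/64,-31/32,-15/16,-7/8,-3/4,-1/2,0 } -> -8087/8192
edge 15 of 15 (red): { -1,-127/128,-253/256,-1011/1024 | -8087/8192,-4043/4096,-2021/2048,-505/512,-63/64,-31/32,-15/16,-7/8,-3/4,-1/2,0 } -> -16175/16384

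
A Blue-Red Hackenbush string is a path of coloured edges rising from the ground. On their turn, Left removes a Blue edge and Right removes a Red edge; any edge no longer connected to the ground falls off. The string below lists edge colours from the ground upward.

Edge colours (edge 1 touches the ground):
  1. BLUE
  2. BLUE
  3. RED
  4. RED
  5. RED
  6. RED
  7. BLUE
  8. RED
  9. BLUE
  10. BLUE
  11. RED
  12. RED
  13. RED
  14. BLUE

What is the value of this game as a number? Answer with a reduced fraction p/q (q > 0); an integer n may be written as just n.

4451/4096

B: Left { 0 }, Right { · } → simplest 1
BB: Left { 0 1 }, Right { · } → simplest 2
BBR: Left { 0 1 }, Right { 2 } → simplest 3/2
BBRR: Left { 0 1 }, Right { 3/2 2 } → simplest 5/4
BBRRR: Left { 0 1 }, Right { 5/4 3/2 2 } → simplest 9/8
BBRRRR: Left { 0 1 }, Right { 9/8 5/4 3/2 2 } → simplest 17/16
BBRRRRB: Left { 0 1 17/16 }, Right { 9/8 5/4 3/2 2 } → simplest 35/32
BBRRRRBR: Left { 0 1 17/16 }, Right { 35/32 9/8 5/4 3/2 2 } → simplest 69/64
BBRRRRBRB: Left { 0 1 17/16 69/64 }, Right { 35/32 9/8 5/4 3/2 2 } → simplest 139/128
BBRRRRBRBB: Left { 0 1 17/16 69/64 139/128 }, Right { 35/32 9/8 5/4 3/2 2 } → simplest 279/256
BBRRRRBRBBR: Left { 0 1 17/16 69/64 139/128 }, Right { 279/256 35/32 9/8 5/4 3/2 2 } → simplest 557/512
BBRRRRBRBBRR: Left { 0 1 17/16 69/64 139/128 }, Right { 557/512 279/256 35/32 9/8 5/4 3/2 2 } → simplest 1113/1024
BBRRRRBRBBRRR: Left { 0 1 17/16 69/64 139/128 }, Right { 1113/1024 557/512 279/256 35/32 9/8 5/4 3/2 2 } → simplest 2225/2048
BBRRRRBRBBRRRB: Left { 0 1 17/16 69/64 139/128 2225/2048 }, Right { 1113/1024 557/512 279/256 35/32 9/8 5/4 3/2 2 } → simplest 4451/4096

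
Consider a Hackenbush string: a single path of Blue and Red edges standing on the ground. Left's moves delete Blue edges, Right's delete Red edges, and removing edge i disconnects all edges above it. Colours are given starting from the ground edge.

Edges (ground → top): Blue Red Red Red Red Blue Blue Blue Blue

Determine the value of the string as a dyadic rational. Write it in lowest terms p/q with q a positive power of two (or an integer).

Prefix values for Blue Red Red Red Red Blue Blue Blue Blue via {L|R} + simplicity:
edge 1 of 9 (Blue): { 0 | (no moves) } = 1
edge 2 of 9 (Red): { 0 | 1 } = 1/2
edge 3 of 9 (Red): { 0 | 1/2 1 } = 1/4
edge 4 of 9 (Red): { 0 | 1/4 1/2 1 } = 1/8
edge 5 of 9 (Red): { 0 | 1/8 1/4 1/2 1 } = 1/16
edge 6 of 9 (Blue): { 0 1/16 | 1/8 1/4 1/2 1 } = 3/32
edge 7 of 9 (Blue): { 0 1/16 3/32 | 1/8 1/4 1/2 1 } = 7/64
edge 8 of 9 (Blue): { 0 1/16 3/32 7/64 | 1/8 1/4 1/2 1 } = 15/128
edge 9 of 9 (Blue): { 0 1/16 3/32 7/64 15/128 | 1/8 1/4 1/2 1 } = 31/256

31/256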